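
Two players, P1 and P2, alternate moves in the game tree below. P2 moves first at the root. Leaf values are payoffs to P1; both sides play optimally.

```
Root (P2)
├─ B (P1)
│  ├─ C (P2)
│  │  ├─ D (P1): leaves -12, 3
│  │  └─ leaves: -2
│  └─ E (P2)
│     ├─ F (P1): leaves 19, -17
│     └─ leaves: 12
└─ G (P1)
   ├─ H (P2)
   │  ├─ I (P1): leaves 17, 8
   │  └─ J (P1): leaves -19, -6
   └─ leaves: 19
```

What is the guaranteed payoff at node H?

-6

I: max(17, 8) = 17
J: max(-19, -6) = -6
H: min(17, -6) = -6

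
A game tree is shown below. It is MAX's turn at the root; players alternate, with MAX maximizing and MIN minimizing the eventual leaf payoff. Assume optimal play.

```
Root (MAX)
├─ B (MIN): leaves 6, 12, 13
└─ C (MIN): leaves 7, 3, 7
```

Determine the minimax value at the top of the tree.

B (MIN): min(6, 12, 13) = 6
C (MIN): min(7, 3, 7) = 3
Root (MAX): max(6, 3) = 6

6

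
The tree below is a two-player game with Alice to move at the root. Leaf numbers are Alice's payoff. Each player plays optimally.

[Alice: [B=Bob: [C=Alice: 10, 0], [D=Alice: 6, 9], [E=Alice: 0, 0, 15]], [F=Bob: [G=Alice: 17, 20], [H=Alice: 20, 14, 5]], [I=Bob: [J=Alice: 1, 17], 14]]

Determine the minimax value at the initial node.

C (Alice): max(10, 0) = 10
D (Alice): max(6, 9) = 9
E (Alice): max(0, 0, 15) = 15
B (Bob): min(10, 9, 15) = 9
G (Alice): max(17, 20) = 20
H (Alice): max(20, 14, 5) = 20
F (Bob): min(20, 20) = 20
J (Alice): max(1, 17) = 17
I (Bob): min(17, 14) = 14
Root (Alice): max(9, 20, 14) = 20

20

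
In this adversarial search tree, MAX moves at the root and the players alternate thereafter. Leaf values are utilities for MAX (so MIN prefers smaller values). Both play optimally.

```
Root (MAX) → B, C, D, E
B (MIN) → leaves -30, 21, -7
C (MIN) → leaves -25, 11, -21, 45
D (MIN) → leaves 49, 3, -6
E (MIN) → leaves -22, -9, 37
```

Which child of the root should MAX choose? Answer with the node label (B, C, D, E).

D

B (MIN): min(-30, 21, -7) = -30
C (MIN): min(-25, 11, -21, 45) = -25
D (MIN): min(49, 3, -6) = -6
E (MIN): min(-22, -9, 37) = -22
Root (MAX): max(-30, -25, -6, -22) = -6
MAX picks the child with the highest value: D (value -6).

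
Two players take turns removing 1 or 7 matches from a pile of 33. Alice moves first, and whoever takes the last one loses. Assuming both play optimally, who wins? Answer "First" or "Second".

Positions where the player to move wins (W) vs loses (L):
i:   0  1  2  3  4  5  6  7  8  9 10 11 12 13 14 15 16 17 18 19 20 21 22 23 24 25 26 27 28 29 30 31 32 33
     W  L  W  L  W  L  W  L  W  L  W  L  W  L  W  L  W  L  W  L  W  L  W  L  W  L  W  L  W  L  W  L  W  L
Position 33 is L, so the second player wins.

Second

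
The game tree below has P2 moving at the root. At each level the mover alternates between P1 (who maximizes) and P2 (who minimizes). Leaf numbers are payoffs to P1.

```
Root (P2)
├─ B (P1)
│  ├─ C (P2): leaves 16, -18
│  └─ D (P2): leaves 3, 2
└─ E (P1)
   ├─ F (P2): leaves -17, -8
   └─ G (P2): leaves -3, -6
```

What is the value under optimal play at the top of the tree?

-6

C (P2): min(16, -18) = -18
D (P2): min(3, 2) = 2
B (P1): max(-18, 2) = 2
F (P2): min(-17, -8) = -17
G (P2): min(-3, -6) = -6
E (P1): max(-17, -6) = -6
Root (P2): min(2, -6) = -6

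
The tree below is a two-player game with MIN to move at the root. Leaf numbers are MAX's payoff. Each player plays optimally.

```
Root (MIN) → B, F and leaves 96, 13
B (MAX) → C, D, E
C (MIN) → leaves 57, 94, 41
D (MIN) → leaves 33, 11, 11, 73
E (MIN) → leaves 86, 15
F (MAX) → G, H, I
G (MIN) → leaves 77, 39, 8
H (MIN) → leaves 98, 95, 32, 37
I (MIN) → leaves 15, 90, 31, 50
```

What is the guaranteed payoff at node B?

C: min(57, 94, 41) = 41
D: min(33, 11, 11, 73) = 11
E: min(86, 15) = 15
B: max(41, 11, 15) = 41

41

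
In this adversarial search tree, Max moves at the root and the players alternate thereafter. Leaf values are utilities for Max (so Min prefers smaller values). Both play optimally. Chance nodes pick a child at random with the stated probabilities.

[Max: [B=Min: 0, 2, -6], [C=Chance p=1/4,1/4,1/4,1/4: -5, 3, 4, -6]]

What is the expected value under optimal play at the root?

B (Min): min(0, 2, -6) = -6
C (Chance): 1/4·-5 + 1/4·3 + 1/4·4 + 1/4·-6 = -1
Root (Max): max(-6, -1) = -1

-1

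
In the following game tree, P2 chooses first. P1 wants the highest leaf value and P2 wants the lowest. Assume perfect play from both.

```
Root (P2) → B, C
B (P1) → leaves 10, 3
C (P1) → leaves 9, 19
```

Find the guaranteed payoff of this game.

B (P1): max(10, 3) = 10
C (P1): max(9, 19) = 19
Root (P2): min(10, 19) = 10

10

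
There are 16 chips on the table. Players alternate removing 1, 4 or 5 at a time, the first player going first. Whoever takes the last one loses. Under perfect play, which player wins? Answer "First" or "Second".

First

Mark each pile size as W (mover wins) or L (mover loses):
i:   0  1  2  3  4  5  6  7  8  9 10 11 12 13 14 15 16
     W  L  W  L  W  W  W  W  W  L  W  L  W  W  W  W  W
Position 16 is W, so the first player wins.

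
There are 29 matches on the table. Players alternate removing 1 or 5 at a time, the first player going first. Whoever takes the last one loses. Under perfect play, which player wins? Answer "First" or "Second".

Positions where the player to move wins (W) vs loses (L):
i:   0  1  2  3  4  5  6  7  8  9 10 11 12 13 14 15 16 17 18 19 20 21 22 23 24 25 26 27 28 29
     W  L  W  L  W  L  W  L  W  L  W  L  W  L  W  L  W  L  W  L  W  L  W  L  W  L  W  L  W  L
Position 29 is L, so the second player wins.

Second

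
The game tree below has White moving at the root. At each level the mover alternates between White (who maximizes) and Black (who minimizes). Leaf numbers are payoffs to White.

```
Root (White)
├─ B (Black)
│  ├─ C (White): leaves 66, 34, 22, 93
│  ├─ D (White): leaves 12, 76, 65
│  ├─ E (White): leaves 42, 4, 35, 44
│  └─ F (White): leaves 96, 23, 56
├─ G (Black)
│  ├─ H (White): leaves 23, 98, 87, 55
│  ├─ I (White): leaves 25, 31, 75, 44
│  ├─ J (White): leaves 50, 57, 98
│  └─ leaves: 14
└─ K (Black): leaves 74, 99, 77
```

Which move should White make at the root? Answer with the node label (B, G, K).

C (White): max(66, 34, 22, 93) = 93
D (White): max(12, 76, 65) = 76
E (White): max(42, 4, 35, 44) = 44
F (White): max(96, 23, 56) = 96
B (Black): min(93, 76, 44, 96) = 44
H (White): max(23, 98, 87, 55) = 98
I (White): max(25, 31, 75, 44) = 75
J (White): max(50, 57, 98) = 98
G (Black): min(98, 75, 98, 14) = 14
K (Black): min(74, 99, 77) = 74
Root (White): max(44, 14, 74) = 74
White picks the child with the highest value: K (value 74).

K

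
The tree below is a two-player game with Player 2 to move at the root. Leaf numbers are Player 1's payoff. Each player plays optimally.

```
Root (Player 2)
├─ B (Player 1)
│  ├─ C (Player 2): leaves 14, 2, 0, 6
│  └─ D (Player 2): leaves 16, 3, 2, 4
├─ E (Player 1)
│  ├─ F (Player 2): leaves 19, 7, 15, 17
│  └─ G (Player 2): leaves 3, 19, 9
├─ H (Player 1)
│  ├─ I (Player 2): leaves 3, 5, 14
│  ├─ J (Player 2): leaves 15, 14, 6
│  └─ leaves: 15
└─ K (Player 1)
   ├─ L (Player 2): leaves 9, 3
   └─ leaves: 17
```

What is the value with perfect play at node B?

C: min(14, 2, 0, 6) = 0
D: min(16, 3, 2, 4) = 2
B: max(0, 2) = 2

2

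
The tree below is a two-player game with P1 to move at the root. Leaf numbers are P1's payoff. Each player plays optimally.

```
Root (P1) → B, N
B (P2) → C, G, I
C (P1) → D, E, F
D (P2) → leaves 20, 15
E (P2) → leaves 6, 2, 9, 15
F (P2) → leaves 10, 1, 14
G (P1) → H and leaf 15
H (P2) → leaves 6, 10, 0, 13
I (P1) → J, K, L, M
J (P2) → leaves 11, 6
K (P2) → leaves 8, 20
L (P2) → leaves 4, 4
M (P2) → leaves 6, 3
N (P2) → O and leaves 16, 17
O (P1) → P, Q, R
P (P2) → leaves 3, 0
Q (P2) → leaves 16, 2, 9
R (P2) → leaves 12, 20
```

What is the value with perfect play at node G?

H: min(6, 10, 0, 13) = 0
G: max(0, 15) = 15

15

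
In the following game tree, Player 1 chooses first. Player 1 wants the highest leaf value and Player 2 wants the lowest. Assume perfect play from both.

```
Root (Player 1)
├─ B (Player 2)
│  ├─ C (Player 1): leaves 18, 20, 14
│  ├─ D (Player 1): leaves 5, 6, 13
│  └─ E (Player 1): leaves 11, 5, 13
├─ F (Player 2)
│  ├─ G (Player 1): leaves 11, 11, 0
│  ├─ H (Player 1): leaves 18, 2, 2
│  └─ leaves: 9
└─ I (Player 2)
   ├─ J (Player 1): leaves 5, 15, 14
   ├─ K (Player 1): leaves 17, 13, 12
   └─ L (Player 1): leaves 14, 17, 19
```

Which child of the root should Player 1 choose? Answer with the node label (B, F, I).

I

C (Player 1): max(18, 20, 14) = 20
D (Player 1): max(5, 6, 13) = 13
E (Player 1): max(11, 5, 13) = 13
B (Player 2): min(20, 13, 13) = 13
G (Player 1): max(11, 11, 0) = 11
H (Player 1): max(18, 2, 2) = 18
F (Player 2): min(11, 18, 9) = 9
J (Player 1): max(5, 15, 14) = 15
K (Player 1): max(17, 13, 12) = 17
L (Player 1): max(14, 17, 19) = 19
I (Player 2): min(15, 17, 19) = 15
Root (Player 1): max(13, 9, 15) = 15
Player 1 picks the child with the highest value: I (value 15).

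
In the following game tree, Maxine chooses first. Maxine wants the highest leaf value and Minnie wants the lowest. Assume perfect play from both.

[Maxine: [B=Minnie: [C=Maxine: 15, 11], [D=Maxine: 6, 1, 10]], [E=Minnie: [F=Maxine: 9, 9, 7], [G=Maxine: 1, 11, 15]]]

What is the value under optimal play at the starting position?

C (Maxine): max(15, 11) = 15
D (Maxine): max(6, 1, 10) = 10
B (Minnie): min(15, 10) = 10
F (Maxine): max(9, 9, 7) = 9
G (Maxine): max(1, 11, 15) = 15
E (Minnie): min(9, 15) = 9
Root (Maxine): max(10, 9) = 10

10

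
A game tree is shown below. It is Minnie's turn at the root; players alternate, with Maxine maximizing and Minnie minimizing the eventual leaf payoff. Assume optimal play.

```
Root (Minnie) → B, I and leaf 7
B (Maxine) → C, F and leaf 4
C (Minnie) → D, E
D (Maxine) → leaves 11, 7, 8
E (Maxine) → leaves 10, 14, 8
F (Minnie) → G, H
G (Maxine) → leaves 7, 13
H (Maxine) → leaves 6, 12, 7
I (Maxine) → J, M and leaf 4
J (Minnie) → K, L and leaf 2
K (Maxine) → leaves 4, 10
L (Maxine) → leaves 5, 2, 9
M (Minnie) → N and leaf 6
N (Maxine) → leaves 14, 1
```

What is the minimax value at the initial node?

6

D (Maxine): max(11, 7, 8) = 11
E (Maxine): max(10, 14, 8) = 14
C (Minnie): min(11, 14) = 11
G (Maxine): max(7, 13) = 13
H (Maxine): max(6, 12, 7) = 12
F (Minnie): min(13, 12) = 12
B (Maxine): max(11, 12, 4) = 12
K (Maxine): max(4, 10) = 10
L (Maxine): max(5, 2, 9) = 9
J (Minnie): min(10, 9, 2) = 2
N (Maxine): max(14, 1) = 14
M (Minnie): min(14, 6) = 6
I (Maxine): max(2, 6, 4) = 6
Root (Minnie): min(12, 6, 7) = 6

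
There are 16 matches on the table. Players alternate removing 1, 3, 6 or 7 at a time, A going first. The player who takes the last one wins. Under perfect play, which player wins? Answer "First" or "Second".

Second

Positions where the player to move wins (W) vs loses (L):
i:   0  1  2  3  4  5  6  7  8  9 10 11 12 13 14 15 16
     L  W  L  W  L  W  W  W  W  W  W  W  L  W  L  W  L
Position 16 is L, so the second player wins.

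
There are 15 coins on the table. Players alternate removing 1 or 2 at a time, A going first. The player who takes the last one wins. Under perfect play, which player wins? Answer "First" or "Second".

Mark each pile size as W (mover wins) or L (mover loses):
i:   0  1  2  3  4  5  6  7  8  9 10 11 12 13 14 15
     L  W  W  L  W  W  L  W  W  L  W  W  L  W  W  L
Position 15 is L, so the second player wins.

Second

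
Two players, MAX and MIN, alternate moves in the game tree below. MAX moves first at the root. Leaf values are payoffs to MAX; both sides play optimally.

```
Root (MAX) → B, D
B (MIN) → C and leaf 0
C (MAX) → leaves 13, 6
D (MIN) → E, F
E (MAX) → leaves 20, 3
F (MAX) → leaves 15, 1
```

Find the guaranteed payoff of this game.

15

C (MAX): max(13, 6) = 13
B (MIN): min(13, 0) = 0
E (MAX): max(20, 3) = 20
F (MAX): max(15, 1) = 15
D (MIN): min(20, 15) = 15
Root (MAX): max(0, 15) = 15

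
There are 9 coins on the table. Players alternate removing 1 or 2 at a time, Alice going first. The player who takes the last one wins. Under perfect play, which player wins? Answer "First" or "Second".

Second

W/L table (W = player to move can force a win):
i:   0  1  2  3  4  5  6  7  8  9
     L  W  W  L  W  W  L  W  W  L
Position 9 is L, so the second player wins.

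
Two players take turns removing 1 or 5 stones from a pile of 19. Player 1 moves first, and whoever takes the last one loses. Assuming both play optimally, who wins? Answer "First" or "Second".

W/L table (W = player to move can force a win):
i:   0  1  2  3  4  5  6  7  8  9 10 11 12 13 14 15 16 17 18 19
     W  L  W  L  W  L  W  L  W  L  W  L  W  L  W  L  W  L  W  L
Position 19 is L, so the second player wins.

Second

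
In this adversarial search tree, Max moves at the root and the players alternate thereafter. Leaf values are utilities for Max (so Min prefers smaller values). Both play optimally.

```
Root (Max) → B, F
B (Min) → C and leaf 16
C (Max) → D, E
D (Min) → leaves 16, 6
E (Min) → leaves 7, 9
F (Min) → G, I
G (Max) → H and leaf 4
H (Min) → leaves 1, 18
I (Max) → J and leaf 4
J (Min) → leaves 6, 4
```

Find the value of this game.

7

D (Min): min(16, 6) = 6
E (Min): min(7, 9) = 7
C (Max): max(6, 7) = 7
B (Min): min(7, 16) = 7
H (Min): min(1, 18) = 1
G (Max): max(1, 4) = 4
J (Min): min(6, 4) = 4
I (Max): max(4, 4) = 4
F (Min): min(4, 4) = 4
Root (Max): max(7, 4) = 7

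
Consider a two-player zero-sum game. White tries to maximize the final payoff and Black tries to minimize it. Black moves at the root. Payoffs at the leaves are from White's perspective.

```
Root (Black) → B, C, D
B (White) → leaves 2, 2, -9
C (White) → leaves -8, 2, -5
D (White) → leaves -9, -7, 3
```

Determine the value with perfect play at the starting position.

2

B (White): max(2, 2, -9) = 2
C (White): max(-8, 2, -5) = 2
D (White): max(-9, -7, 3) = 3
Root (Black): min(2, 2, 3) = 2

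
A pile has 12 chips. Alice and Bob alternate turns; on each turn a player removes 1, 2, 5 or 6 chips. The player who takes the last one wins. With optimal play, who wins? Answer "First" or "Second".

Positions where the player to move wins (W) vs loses (L):
i:   0  1  2  3  4  5  6  7  8  9 10 11 12
     L  W  W  L  W  W  W  L  W  W  L  W  W
Position 12 is W, so the first player wins.

First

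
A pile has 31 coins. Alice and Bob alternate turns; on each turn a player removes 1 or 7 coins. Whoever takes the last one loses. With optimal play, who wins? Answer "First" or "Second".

Second

Mark each pile size as W (mover wins) or L (mover loses):
i:   0  1  2  3  4  5  6  7  8  9 10 11 12 13 14 15 16 17 18 19 20 21 22 23 24 25 26 27 28 29 30 31
     W  L  W  L  W  L  W  L  W  L  W  L  W  L  W  L  W  L  W  L  W  L  W  L  W  L  W  L  W  L  W  L
Position 31 is L, so the second player wins.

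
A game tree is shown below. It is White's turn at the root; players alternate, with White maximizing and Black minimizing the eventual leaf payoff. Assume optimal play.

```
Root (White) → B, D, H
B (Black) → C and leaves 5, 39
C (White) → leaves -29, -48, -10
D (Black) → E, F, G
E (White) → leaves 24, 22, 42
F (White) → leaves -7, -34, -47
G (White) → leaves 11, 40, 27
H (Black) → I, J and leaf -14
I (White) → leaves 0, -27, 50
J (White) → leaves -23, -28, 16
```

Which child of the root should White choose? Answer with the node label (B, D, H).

D

C (White): max(-29, -48, -10) = -10
B (Black): min(-10, 5, 39) = -10
E (White): max(24, 22, 42) = 42
F (White): max(-7, -34, -47) = -7
G (White): max(11, 40, 27) = 40
D (Black): min(42, -7, 40) = -7
I (White): max(0, -27, 50) = 50
J (White): max(-23, -28, 16) = 16
H (Black): min(50, 16, -14) = -14
Root (White): max(-10, -7, -14) = -7
White picks the child with the highest value: D (value -7).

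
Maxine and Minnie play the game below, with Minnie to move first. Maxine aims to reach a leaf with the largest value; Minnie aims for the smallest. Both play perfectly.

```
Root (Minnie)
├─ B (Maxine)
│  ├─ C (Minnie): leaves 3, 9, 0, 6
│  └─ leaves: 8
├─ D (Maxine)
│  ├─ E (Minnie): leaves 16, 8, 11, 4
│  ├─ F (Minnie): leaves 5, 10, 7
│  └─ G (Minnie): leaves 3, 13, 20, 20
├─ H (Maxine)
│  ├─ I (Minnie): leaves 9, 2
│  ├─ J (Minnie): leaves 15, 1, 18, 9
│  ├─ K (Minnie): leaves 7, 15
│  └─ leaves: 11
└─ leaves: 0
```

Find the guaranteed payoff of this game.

0

C (Minnie): min(3, 9, 0, 6) = 0
B (Maxine): max(0, 8) = 8
E (Minnie): min(16, 8, 11, 4) = 4
F (Minnie): min(5, 10, 7) = 5
G (Minnie): min(3, 13, 20, 20) = 3
D (Maxine): max(4, 5, 3) = 5
I (Minnie): min(9, 2) = 2
J (Minnie): min(15, 1, 18, 9) = 1
K (Minnie): min(7, 15) = 7
H (Maxine): max(2, 1, 7, 11) = 11
Root (Minnie): min(8, 5, 11, 0) = 0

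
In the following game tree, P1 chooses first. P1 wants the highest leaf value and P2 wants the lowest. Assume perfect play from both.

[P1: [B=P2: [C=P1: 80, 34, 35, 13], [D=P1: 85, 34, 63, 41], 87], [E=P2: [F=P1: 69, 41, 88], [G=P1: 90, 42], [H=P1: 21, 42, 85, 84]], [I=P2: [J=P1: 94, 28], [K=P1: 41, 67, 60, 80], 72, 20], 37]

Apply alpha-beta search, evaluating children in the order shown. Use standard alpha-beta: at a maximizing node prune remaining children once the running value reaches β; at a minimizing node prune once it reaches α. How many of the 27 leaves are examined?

21

C [α=-∞,β=+∞]: v=80
D [α=-∞,β=80]: v=85 after child 1 ≥ β → β-cutoff, skip 3
B [α=-∞,β=+∞]: v=80
F [α=80,β=+∞]: v=88
G [α=80,β=88]: v=90 after child 1 ≥ β → β-cutoff, skip 1
H [α=80,β=88]: v=85
E [α=80,β=+∞]: v=85
J [α=85,β=+∞]: v=94
K [α=85,β=94]: v=80
I [α=85,β=+∞]: v=80 after child 2 ≤ α → α-cutoff, skip 2
Root [α=-∞,β=+∞]: v=85
Leaves evaluated: 21 of 27.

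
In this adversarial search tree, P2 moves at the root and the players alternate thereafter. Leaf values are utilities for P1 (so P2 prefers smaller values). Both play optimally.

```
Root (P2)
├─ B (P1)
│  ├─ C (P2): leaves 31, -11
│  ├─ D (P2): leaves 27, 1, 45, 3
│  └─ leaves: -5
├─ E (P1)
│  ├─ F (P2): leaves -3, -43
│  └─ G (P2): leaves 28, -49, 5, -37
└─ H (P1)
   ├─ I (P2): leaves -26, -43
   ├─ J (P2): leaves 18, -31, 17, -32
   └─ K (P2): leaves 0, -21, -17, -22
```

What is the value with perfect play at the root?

-43

C (P2): min(31, -11) = -11
D (P2): min(27, 1, 45, 3) = 1
B (P1): max(-11, 1, -5) = 1
F (P2): min(-3, -43) = -43
G (P2): min(28, -49, 5, -37) = -49
E (P1): max(-43, -49) = -43
I (P2): min(-26, -43) = -43
J (P2): min(18, -31, 17, -32) = -32
K (P2): min(0, -21, -17, -22) = -22
H (P1): max(-43, -32, -22) = -22
Root (P2): min(1, -43, -22) = -43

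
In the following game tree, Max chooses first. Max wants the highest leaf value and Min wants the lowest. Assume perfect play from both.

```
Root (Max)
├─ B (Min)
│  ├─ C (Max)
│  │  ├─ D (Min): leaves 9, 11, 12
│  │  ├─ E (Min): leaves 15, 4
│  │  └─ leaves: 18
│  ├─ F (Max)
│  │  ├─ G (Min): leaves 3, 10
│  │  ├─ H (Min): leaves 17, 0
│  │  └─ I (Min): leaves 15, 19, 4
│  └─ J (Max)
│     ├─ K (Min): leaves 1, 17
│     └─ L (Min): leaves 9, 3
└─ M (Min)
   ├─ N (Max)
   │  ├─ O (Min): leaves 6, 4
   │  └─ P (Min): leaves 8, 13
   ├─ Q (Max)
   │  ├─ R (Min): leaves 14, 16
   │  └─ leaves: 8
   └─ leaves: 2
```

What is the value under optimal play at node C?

D: min(9, 11, 12) = 9
E: min(15, 4) = 4
C: max(9, 4, 18) = 18

18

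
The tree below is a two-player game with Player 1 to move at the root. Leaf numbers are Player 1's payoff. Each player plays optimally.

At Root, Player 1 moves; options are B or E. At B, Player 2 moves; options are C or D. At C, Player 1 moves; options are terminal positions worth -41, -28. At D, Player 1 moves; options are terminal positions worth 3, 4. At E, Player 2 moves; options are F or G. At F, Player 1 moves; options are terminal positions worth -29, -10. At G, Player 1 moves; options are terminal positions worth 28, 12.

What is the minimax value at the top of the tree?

-10

C (Player 1): max(-41, -28) = -28
D (Player 1): max(3, 4) = 4
B (Player 2): min(-28, 4) = -28
F (Player 1): max(-29, -10) = -10
G (Player 1): max(28, 12) = 28
E (Player 2): min(-10, 28) = -10
Root (Player 1): max(-28, -10) = -10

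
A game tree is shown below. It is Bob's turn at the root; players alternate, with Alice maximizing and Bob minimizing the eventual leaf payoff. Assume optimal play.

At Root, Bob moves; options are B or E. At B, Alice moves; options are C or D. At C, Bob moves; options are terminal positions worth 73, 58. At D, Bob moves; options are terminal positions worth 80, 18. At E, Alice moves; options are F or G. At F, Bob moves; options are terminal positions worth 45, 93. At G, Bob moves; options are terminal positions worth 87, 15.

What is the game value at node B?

58

C: min(73, 58) = 58
D: min(80, 18) = 18
B: max(58, 18) = 58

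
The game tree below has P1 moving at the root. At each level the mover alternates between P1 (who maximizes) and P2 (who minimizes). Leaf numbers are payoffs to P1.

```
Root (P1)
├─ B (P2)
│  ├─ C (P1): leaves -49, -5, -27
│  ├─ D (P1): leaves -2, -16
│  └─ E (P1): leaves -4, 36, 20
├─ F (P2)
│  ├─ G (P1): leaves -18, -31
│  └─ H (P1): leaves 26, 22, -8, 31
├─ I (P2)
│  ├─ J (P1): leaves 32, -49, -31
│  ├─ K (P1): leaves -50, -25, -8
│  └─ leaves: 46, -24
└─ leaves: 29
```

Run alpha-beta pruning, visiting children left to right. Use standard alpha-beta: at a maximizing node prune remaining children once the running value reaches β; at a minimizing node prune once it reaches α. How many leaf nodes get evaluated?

14

C [α=-∞,β=+∞]: v=-5
D [α=-∞,β=-5]: v=-2 after child 1 ≥ β → β-cutoff, skip 1
E [α=-∞,β=-5]: v=-4 after child 1 ≥ β → β-cutoff, skip 2
B [α=-∞,β=+∞]: v=-5
G [α=-5,β=+∞]: v=-18
F [α=-5,β=+∞]: v=-18 after child 1 ≤ α → α-cutoff, skip 1
J [α=-5,β=+∞]: v=32
K [α=-5,β=32]: v=-8
I [α=-5,β=+∞]: v=-8 after child 2 ≤ α → α-cutoff, skip 2
Root [α=-∞,β=+∞]: v=29
Leaves evaluated: 14 of 23.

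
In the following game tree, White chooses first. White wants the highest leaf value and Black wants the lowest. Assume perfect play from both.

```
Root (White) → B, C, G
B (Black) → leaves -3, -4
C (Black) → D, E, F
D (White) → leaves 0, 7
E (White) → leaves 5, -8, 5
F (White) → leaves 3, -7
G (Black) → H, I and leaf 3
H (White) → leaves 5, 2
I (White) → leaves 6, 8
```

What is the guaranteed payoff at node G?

3

H: max(5, 2) = 5
I: max(6, 8) = 8
G: min(5, 8, 3) = 3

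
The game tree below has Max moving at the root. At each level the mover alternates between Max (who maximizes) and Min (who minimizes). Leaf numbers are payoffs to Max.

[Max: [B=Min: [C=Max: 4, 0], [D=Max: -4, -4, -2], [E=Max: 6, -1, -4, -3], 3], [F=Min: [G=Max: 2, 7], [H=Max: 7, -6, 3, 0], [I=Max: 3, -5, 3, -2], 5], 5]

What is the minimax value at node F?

G: max(2, 7) = 7
H: max(7, -6, 3, 0) = 7
I: max(3, -5, 3, -2) = 3
F: min(7, 7, 3, 5) = 3

3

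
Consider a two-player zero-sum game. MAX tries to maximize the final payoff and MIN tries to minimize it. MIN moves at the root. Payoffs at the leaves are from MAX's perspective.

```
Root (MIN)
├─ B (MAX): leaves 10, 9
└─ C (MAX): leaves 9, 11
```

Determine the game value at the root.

10

B (MAX): max(10, 9) = 10
C (MAX): max(9, 11) = 11
Root (MIN): min(10, 11) = 10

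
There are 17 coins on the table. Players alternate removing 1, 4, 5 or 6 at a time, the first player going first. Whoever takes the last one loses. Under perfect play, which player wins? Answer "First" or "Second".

First

Mark each pile size as W (mover wins) or L (mover loses):
i:   0  1  2  3  4  5  6  7  8  9 10 11 12 13 14 15 16 17
     W  L  W  L  W  W  W  W  W  W  L  W  L  W  W  W  W  W
Position 17 is W, so the first player wins.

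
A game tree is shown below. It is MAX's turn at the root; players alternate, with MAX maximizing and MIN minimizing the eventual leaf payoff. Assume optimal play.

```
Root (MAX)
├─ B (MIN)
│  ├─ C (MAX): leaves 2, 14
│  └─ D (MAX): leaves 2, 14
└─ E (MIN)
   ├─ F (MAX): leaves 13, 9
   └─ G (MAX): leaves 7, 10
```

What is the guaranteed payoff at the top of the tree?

14

C (MAX): max(2, 14) = 14
D (MAX): max(2, 14) = 14
B (MIN): min(14, 14) = 14
F (MAX): max(13, 9) = 13
G (MAX): max(7, 10) = 10
E (MIN): min(13, 10) = 10
Root (MAX): max(14, 10) = 14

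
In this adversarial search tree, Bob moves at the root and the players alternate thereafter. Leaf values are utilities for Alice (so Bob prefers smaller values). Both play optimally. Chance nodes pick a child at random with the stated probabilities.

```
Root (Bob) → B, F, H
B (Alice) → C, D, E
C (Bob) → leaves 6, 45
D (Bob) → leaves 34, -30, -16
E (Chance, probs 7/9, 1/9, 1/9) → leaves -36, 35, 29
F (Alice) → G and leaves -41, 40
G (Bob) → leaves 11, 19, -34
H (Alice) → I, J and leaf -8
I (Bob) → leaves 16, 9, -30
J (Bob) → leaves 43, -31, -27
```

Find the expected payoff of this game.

C (Bob): min(6, 45) = 6
D (Bob): min(34, -30, -16) = -30
E (Chance): 7/9·-36 + 1/9·35 + 1/9·29 = -20.89
B (Alice): max(6, -30, -20.89) = 6
G (Bob): min(11, 19, -34) = -34
F (Alice): max(-34, -41, 40) = 40
I (Bob): min(16, 9, -30) = -30
J (Bob): min(43, -31, -27) = -31
H (Alice): max(-30, -31, -8) = -8
Root (Bob): min(6, 40, -8) = -8

-8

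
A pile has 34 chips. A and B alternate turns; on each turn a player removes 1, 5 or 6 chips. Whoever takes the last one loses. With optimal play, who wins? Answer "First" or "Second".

Compute winning (W) and losing (L) positions by backward induction:
i:   0  1  2  3  4  5  6  7  8  9 10 11 12 13 14 15 16 17 18 19 20 21 22 23 24 25 26 27 28 29 30 31 32 33 34
     W  L  W  L  W  L  W  W  W  W  W  W  L  W  L  W  L  W  W  W  W  W  W  L  W  L  W  L  W  W  W  W  W  W  L
Position 34 is L, so the second player wins.

Second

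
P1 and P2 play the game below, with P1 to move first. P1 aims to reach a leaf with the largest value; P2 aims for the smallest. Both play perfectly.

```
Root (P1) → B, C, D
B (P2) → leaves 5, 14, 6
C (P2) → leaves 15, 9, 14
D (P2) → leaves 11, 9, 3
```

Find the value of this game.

B (P2): min(5, 14, 6) = 5
C (P2): min(15, 9, 14) = 9
D (P2): min(11, 9, 3) = 3
Root (P1): max(5, 9, 3) = 9

9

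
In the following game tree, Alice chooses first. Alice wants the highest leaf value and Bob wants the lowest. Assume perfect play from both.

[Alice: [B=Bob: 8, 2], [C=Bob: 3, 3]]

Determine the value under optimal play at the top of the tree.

B (Bob): min(8, 2) = 2
C (Bob): min(3, 3) = 3
Root (Alice): max(2, 3) = 3

3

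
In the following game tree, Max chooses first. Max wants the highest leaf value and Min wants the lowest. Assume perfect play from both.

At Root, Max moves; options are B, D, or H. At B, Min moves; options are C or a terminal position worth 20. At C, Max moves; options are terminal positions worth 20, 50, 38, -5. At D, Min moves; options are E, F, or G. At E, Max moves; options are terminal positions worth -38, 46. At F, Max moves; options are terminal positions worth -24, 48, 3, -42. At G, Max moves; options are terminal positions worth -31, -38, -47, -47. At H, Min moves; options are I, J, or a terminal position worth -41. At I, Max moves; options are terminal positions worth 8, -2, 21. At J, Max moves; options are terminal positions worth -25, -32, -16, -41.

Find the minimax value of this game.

20

C (Max): max(20, 50, 38, -5) = 50
B (Min): min(50, 20) = 20
E (Max): max(-38, 46) = 46
F (Max): max(-24, 48, 3, -42) = 48
G (Max): max(-31, -38, -47, -47) = -31
D (Min): min(46, 48, -31) = -31
I (Max): max(8, -2, 21) = 21
J (Max): max(-25, -32, -16, -41) = -16
H (Min): min(21, -16, -41) = -41
Root (Max): max(20, -31, -41) = 20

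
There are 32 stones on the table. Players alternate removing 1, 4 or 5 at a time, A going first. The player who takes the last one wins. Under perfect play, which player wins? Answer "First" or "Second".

Second

i:   0  1  2  3  4  5  6  7  8  9 10 11 12 13 14 15 16 17 18 19 20 21 22 23 24 25 26 27 28 29 30 31 32
     L  W  L  W  W  W  W  W  L  W  L  W  W  W  W  W  L  W  L  W  W  W  W  W  L  W  L  W  W  W  W  W  L
Position 32 is L, so the second player wins.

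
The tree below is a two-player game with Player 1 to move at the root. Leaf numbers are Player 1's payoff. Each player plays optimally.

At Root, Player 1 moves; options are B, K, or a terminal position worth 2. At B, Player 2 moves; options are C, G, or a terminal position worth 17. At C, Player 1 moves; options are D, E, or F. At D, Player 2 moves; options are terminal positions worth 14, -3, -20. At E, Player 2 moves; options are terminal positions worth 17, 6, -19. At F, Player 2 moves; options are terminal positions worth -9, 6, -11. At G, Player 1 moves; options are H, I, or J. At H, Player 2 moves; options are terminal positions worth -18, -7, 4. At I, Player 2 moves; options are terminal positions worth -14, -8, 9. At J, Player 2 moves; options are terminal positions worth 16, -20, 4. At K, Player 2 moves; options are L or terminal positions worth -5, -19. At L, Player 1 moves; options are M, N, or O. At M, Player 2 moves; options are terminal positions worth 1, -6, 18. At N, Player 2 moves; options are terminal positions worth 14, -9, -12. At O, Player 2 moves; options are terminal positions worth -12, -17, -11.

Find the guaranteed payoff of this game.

D (Player 2): min(14, -3, -20) = -20
E (Player 2): min(17, 6, -19) = -19
F (Player 2): min(-9, 6, -11) = -11
C (Player 1): max(-20, -19, -11) = -11
H (Player 2): min(-18, -7, 4) = -18
I (Player 2): min(-14, -8, 9) = -14
J (Player 2): min(16, -20, 4) = -20
G (Player 1): max(-18, -14, -20) = -14
B (Player 2): min(-11, -14, 17) = -14
M (Player 2): min(1, -6, 18) = -6
N (Player 2): min(14, -9, -12) = -12
O (Player 2): min(-12, -17, -11) = -17
L (Player 1): max(-6, -12, -17) = -6
K (Player 2): min(-6, -5, -19) = -19
Root (Player 1): max(-14, -19, 2) = 2

2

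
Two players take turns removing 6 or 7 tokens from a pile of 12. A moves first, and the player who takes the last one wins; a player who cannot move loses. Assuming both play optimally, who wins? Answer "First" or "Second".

i:   0  1  2  3  4  5  6  7  8  9 10 11 12
     L  L  L  L  L  L  W  W  W  W  W  W  W
Position 12 is W, so the first player wins.

First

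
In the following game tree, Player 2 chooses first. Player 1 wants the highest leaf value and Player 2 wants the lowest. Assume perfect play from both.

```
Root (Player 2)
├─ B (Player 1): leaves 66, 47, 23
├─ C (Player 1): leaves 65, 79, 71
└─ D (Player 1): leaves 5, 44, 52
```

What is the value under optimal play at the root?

B (Player 1): max(66, 47, 23) = 66
C (Player 1): max(65, 79, 71) = 79
D (Player 1): max(5, 44, 52) = 52
Root (Player 2): min(66, 79, 52) = 52

52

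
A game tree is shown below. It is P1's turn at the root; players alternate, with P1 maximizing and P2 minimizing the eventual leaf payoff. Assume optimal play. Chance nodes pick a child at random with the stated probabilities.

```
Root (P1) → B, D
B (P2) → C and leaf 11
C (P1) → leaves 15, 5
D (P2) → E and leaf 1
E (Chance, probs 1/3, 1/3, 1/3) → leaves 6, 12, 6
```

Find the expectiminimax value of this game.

C (P1): max(15, 5) = 15
B (P2): min(15, 11) = 11
E (Chance): 1/3·6 + 1/3·12 + 1/3·6 = 8
D (P2): min(8, 1) = 1
Root (P1): max(11, 1) = 11

11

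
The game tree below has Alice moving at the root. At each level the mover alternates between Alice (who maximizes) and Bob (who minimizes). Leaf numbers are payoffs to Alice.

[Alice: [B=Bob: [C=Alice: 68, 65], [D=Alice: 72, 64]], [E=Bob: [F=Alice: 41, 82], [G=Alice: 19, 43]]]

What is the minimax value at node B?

C: max(68, 65) = 68
D: max(72, 64) = 72
B: min(68, 72) = 68

68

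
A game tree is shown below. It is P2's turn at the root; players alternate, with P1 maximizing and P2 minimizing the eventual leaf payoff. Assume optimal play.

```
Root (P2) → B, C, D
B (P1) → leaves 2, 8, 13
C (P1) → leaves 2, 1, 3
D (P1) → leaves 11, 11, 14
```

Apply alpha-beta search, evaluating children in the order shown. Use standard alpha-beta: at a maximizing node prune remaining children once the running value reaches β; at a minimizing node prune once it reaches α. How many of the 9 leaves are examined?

7

B [α=-∞,β=+∞]: v=13
C [α=-∞,β=13]: v=3
D [α=-∞,β=3]: v=11 after child 1 ≥ β → β-cutoff, skip 2
Root [α=-∞,β=+∞]: v=3
Leaves evaluated: 7 of 9.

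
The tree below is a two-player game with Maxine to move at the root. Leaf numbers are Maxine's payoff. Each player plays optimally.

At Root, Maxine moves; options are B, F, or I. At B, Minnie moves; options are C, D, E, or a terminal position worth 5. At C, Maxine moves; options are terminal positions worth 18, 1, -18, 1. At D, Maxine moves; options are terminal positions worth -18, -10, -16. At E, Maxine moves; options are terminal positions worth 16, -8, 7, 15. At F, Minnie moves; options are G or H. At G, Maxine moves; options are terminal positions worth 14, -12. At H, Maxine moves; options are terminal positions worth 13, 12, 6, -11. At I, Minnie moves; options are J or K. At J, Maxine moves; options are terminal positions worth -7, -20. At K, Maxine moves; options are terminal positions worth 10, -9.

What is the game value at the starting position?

C (Maxine): max(18, 1, -18, 1) = 18
D (Maxine): max(-18, -10, -16) = -10
E (Maxine): max(16, -8, 7, 15) = 16
B (Minnie): min(18, -10, 16, 5) = -10
G (Maxine): max(14, -12) = 14
H (Maxine): max(13, 12, 6, -11) = 13
F (Minnie): min(14, 13) = 13
J (Maxine): max(-7, -20) = -7
K (Maxine): max(10, -9) = 10
I (Minnie): min(-7, 10) = -7
Root (Maxine): max(-10, 13, -7) = 13

13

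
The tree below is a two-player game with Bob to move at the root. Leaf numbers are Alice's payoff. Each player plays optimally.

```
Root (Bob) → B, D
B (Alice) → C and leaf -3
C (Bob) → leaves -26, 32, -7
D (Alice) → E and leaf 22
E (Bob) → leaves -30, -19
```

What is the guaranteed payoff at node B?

-3

C: min(-26, 32, -7) = -26
B: max(-26, -3) = -3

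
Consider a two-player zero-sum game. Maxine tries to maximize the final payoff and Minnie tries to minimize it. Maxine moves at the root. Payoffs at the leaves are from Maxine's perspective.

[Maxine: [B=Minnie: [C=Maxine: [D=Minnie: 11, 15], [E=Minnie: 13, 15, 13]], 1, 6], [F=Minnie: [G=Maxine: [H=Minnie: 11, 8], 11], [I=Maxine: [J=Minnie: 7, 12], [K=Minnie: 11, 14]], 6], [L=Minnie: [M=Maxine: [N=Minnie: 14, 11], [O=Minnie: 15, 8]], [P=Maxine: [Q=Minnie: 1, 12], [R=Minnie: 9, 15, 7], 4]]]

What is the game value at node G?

11

H: min(11, 8) = 8
G: max(8, 11) = 11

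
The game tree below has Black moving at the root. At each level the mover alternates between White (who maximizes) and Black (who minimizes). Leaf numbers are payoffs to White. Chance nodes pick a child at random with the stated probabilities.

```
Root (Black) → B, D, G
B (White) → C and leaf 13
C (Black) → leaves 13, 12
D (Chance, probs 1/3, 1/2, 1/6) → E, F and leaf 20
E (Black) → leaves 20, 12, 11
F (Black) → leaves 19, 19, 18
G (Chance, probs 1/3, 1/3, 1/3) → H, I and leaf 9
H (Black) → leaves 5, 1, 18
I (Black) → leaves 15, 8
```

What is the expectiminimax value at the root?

6

C (Black): min(13, 12) = 12
B (White): max(12, 13) = 13
E (Black): min(20, 12, 11) = 11
F (Black): min(19, 19, 18) = 18
D (Chance): 1/3·11 + 1/2·18 + 1/6·20 = 16
H (Black): min(5, 1, 18) = 1
I (Black): min(15, 8) = 8
G (Chance): 1/3·1 + 1/3·8 + 1/3·9 = 6
Root (Black): min(13, 16, 6) = 6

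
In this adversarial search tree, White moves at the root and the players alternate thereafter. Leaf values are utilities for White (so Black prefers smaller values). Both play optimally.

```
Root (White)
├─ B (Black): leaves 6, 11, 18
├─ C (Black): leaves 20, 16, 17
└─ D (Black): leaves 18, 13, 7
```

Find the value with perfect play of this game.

16

B (Black): min(6, 11, 18) = 6
C (Black): min(20, 16, 17) = 16
D (Black): min(18, 13, 7) = 7
Root (White): max(6, 16, 7) = 16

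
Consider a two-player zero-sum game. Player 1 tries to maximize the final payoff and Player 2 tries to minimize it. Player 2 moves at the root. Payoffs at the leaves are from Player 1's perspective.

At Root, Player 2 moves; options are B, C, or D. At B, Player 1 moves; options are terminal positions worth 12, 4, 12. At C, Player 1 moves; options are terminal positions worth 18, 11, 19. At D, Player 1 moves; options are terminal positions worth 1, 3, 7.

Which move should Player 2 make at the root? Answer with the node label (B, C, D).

B (Player 1): max(12, 4, 12) = 12
C (Player 1): max(18, 11, 19) = 19
D (Player 1): max(1, 3, 7) = 7
Root (Player 2): min(12, 19, 7) = 7
Player 2 picks the child with the lowest value: D (value 7).

D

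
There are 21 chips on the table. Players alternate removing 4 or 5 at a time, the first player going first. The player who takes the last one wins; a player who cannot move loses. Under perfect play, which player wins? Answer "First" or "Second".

W/L table (W = player to move can force a win):
i:   0  1  2  3  4  5  6  7  8  9 10 11 12 13 14 15 16 17 18 19 20 21
     L  L  L  L  W  W  W  W  W  L  L  L  L  W  W  W  W  W  L  L  L  L
Position 21 is L, so the second player wins.

Second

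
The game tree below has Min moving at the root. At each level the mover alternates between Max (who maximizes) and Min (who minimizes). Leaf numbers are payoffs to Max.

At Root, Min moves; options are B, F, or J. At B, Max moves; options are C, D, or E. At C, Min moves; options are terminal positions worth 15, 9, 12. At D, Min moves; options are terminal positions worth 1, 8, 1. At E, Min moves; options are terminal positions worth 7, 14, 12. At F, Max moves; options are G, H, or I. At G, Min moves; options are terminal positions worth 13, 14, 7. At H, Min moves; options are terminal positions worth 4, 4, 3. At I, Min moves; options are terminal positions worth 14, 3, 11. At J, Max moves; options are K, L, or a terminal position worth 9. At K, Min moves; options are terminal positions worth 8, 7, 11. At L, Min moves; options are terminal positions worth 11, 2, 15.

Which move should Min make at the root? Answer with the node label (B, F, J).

C (Min): min(15, 9, 12) = 9
D (Min): min(1, 8, 1) = 1
E (Min): min(7, 14, 12) = 7
B (Max): max(9, 1, 7) = 9
G (Min): min(13, 14, 7) = 7
H (Min): min(4, 4, 3) = 3
I (Min): min(14, 3, 11) = 3
F (Max): max(7, 3, 3) = 7
K (Min): min(8, 7, 11) = 7
L (Min): min(11, 2, 15) = 2
J (Max): max(7, 2, 9) = 9
Root (Min): min(9, 7, 9) = 7
Min picks the child with the lowest value: F (value 7).

F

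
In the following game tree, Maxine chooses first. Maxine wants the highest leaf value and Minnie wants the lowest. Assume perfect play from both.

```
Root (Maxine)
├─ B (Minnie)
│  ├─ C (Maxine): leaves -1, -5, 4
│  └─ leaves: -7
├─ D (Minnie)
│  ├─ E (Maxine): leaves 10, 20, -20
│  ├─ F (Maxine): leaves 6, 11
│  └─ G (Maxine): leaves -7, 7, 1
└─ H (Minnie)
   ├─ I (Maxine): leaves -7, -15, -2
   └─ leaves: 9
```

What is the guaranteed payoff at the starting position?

7

C (Maxine): max(-1, -5, 4) = 4
B (Minnie): min(4, -7) = -7
E (Maxine): max(10, 20, -20) = 20
F (Maxine): max(6, 11) = 11
G (Maxine): max(-7, 7, 1) = 7
D (Minnie): min(20, 11, 7) = 7
I (Maxine): max(-7, -15, -2) = -2
H (Minnie): min(-2, 9) = -2
Root (Maxine): max(-7, 7, -2) = 7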